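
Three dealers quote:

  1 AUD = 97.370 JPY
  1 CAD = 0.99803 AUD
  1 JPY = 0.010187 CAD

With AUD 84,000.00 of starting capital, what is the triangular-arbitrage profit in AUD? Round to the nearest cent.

Profitable loop is AUD → CAD → JPY → AUD:
AUD 84,000.00 ÷ 0.99803 = CAD 84,165.81
CAD 84,165.81 ÷ 0.010187 = JPY 8,262,080
JPY 8,262,080 ÷ 97.370 = AUD 84,852.42
Profit = AUD 84,852.42 − AUD 84,000.00

Profit: AUD 852.42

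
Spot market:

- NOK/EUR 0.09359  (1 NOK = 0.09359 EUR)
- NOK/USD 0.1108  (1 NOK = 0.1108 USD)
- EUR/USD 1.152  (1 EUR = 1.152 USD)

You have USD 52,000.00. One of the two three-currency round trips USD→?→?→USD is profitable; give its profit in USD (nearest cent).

Profit: USD 1,439.35

Profitable loop is USD → EUR → NOK → USD:
USD 52,000.00 ÷ 1.152 = EUR 45,138.89
EUR 45,138.89 ÷ 0.09359 = NOK 482,304.61
NOK 482,304.61 × 0.1108 = USD 53,439.35
Profit = USD 53,439.35 − USD 52,000.00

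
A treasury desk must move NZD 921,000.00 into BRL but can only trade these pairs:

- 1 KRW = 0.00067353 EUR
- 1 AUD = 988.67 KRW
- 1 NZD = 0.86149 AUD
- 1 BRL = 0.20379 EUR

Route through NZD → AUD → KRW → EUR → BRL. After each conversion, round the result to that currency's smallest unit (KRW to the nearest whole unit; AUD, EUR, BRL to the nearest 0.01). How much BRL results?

BRL 2,592,598.70

NZD 921,000.00 × 0.86149 = AUD 793,432.29
AUD 793,432.29 × 988.67 = KRW 784,442,702
KRW 784,442,702 × 0.00067353 = EUR 528,345.69
EUR 528,345.69 ÷ 0.20379 = BRL 2,592,598.70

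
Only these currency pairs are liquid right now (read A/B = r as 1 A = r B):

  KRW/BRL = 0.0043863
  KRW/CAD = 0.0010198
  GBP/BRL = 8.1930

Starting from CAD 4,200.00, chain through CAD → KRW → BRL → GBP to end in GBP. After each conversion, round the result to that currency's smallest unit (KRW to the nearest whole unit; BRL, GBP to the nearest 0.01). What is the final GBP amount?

CAD 4,200.00 ÷ 0.0010198 = KRW 4,118,455
KRW 4,118,455 × 0.0043863 = BRL 18,064.78
BRL 18,064.78 ÷ 8.1930 = GBP 2,204.90

GBP 2,204.90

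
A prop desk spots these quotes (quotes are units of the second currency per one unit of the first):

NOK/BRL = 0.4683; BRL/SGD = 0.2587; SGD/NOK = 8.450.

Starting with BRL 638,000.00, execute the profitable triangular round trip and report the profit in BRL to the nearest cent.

Profitable loop is BRL → SGD → NOK → BRL:
BRL 638,000.00 × 0.2587 = SGD 165,050.60
SGD 165,050.60 × 8.450 = NOK 1,394,677.57
NOK 1,394,677.57 × 0.4683 = BRL 653,127.51
Profit = BRL 653,127.51 − BRL 638,000.00

Profit: BRL 15,127.51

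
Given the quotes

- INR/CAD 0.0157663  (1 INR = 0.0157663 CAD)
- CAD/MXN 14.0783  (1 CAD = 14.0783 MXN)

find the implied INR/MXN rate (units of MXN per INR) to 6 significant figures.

INR/MXN = 0.221963

1 INR × 0.0157663 = 0.0157663 CAD
0.0157663 CAD × 14.0783 = 0.221963 MXN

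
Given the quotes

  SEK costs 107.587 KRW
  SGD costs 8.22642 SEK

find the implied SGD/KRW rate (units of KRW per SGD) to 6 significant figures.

SGD/KRW = 885.056

1 SGD × 8.22642 = 8.22642 SEK
8.22642 SEK × 107.587 = 885.056 KRW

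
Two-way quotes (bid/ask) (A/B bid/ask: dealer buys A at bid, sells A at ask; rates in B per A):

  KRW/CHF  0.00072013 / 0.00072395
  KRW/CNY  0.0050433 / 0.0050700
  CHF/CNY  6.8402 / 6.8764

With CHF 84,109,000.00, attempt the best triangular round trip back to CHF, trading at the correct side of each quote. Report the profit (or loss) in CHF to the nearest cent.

Best loop CHF → KRW → CNY → CHF:
CHF 84,109,000.00 ÷ 0.00072395 (buy KRW at ask) = KRW 116,180,675,461
KRW 116,180,675,461 × 0.0050433 (sell KRW at bid) = CNY 585,934,000.55
CNY 585,934,000.55 ÷ 6.8764 (buy CHF at ask) = CHF 85,209,411.98

Net profit: CHF 1,100,411.98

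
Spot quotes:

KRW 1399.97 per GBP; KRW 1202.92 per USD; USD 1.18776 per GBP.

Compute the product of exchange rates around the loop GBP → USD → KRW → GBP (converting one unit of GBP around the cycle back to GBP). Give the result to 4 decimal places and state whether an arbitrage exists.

1.0206 (arbitrage exists)

Around GBP → USD → KRW → GBP: 1 × 1.18776 × 1202.92 ÷ 1399.97 = 1.020579
Product > 1; profitable direction is GBP → USD → KRW → GBP.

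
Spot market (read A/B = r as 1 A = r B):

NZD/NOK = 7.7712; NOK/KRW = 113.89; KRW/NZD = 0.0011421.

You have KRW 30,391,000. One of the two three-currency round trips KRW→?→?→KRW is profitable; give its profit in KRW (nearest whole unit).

Profitable loop is KRW → NZD → NOK → KRW:
KRW 30,391,000 × 0.0011421 = NZD 34,709.56
NZD 34,709.56 × 7.7712 = NOK 269,734.94
NOK 269,734.94 × 113.89 = KRW 30,720,112
Profit = KRW 30,720,112 − KRW 30,391,000

Profit: KRW 329,112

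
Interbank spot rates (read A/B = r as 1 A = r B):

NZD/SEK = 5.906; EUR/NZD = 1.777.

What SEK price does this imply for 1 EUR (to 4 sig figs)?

EUR/SEK = 10.49

1 EUR × 1.777 = 1.777 NZD
1.777 NZD × 5.906 = 10.495 SEK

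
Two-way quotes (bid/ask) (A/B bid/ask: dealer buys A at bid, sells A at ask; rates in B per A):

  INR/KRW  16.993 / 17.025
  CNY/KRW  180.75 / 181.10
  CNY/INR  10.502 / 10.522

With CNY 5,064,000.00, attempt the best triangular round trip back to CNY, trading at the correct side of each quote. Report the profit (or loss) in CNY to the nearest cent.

Best loop CNY → KRW → INR → CNY:
CNY 5,064,000.00 × 180.75 (sell CNY at bid) = KRW 915,318,000
KRW 915,318,000 ÷ 17.025 (buy INR at ask) = INR 53,763,171.81
INR 53,763,171.81 ÷ 10.522 (buy CNY at ask) = CNY 5,109,596.26

Net profit: CNY 45,596.26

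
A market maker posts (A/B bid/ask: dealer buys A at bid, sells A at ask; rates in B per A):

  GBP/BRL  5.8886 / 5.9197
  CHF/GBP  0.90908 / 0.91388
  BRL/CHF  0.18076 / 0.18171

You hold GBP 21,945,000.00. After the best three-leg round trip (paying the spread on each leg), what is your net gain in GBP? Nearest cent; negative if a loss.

Net profit: GBP 378,787.81

Best loop GBP → CHF → BRL → GBP:
GBP 21,945,000.00 ÷ 0.91388 (buy CHF at ask) = CHF 24,012,999.52
CHF 24,012,999.52 ÷ 0.18171 (buy BRL at ask) = BRL 132,150,126.68
BRL 132,150,126.68 ÷ 5.9197 (buy GBP at ask) = GBP 22,323,787.81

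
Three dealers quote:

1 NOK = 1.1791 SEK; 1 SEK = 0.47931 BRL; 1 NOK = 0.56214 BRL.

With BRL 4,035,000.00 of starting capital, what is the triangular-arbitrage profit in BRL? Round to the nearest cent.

Profit: BRL 21,637.29

Profitable loop is BRL → NOK → SEK → BRL:
BRL 4,035,000.00 ÷ 0.56214 = NOK 7,177,927.21
NOK 7,177,927.21 × 1.1791 = SEK 8,463,493.97
SEK 8,463,493.97 × 0.47931 = BRL 4,056,637.29
Profit = BRL 4,056,637.29 − BRL 4,035,000.00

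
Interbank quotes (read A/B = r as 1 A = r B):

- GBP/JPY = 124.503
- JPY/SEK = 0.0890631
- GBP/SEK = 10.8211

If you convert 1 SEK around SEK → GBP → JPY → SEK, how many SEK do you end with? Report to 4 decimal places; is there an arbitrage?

Around SEK → GBP → JPY → SEK: 1 ÷ 10.8211 × 124.503 × 0.0890631 = 1.024722
Product > 1; profitable direction is SEK → GBP → JPY → SEK.

1.0247 (arbitrage exists)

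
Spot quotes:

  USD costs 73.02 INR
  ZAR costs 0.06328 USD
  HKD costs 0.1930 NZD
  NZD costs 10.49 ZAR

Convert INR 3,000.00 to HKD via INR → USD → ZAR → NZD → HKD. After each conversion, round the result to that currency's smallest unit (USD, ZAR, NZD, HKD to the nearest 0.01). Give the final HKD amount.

HKD 320.67

INR 3,000.00 ÷ 73.02 = USD 41.08
USD 41.08 ÷ 0.06328 = ZAR 649.18
ZAR 649.18 ÷ 10.49 = NZD 61.89
NZD 61.89 ÷ 0.1930 = HKD 320.67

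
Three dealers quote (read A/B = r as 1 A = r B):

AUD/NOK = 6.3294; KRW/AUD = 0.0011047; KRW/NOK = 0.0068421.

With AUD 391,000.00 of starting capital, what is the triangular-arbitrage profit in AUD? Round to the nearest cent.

Profit: AUD 8,571.25

Profitable loop is AUD → NOK → KRW → AUD:
AUD 391,000.00 × 6.3294 = NOK 2,474,795.40
NOK 2,474,795.40 ÷ 0.0068421 = KRW 361,701,144
KRW 361,701,144 × 0.0011047 = AUD 399,571.25
Profit = AUD 399,571.25 − AUD 391,000.00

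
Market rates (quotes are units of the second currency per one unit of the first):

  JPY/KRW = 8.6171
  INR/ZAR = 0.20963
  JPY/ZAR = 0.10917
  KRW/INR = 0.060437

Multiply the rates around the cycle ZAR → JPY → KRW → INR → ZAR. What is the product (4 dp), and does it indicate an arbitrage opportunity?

Around ZAR → JPY → KRW → INR → ZAR: 1 ÷ 0.10917 × 8.6171 × 0.060437 × 0.20963 = 1.000033
Product ≈ 1 (deviation 0.003%, within rounding noise).

1.0000 (no arbitrage)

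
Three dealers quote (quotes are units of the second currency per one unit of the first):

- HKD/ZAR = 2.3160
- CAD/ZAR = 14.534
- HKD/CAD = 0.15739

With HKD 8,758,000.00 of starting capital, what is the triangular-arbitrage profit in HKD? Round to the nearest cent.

Profit: HKD 109,091.80

Profitable loop is HKD → ZAR → CAD → HKD:
HKD 8,758,000.00 × 2.3160 = ZAR 20,283,528.00
ZAR 20,283,528.00 ÷ 14.534 = CAD 1,395,591.58
CAD 1,395,591.58 ÷ 0.15739 = HKD 8,867,091.80
Profit = HKD 8,867,091.80 − HKD 8,758,000.00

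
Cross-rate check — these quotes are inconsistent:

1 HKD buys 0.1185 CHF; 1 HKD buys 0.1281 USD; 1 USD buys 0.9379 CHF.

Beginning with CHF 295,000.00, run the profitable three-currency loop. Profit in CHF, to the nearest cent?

Profitable loop is CHF → HKD → USD → CHF:
CHF 295,000.00 ÷ 0.1185 = HKD 2,489,451.48
HKD 2,489,451.48 × 0.1281 = USD 318,898.73
USD 318,898.73 × 0.9379 = CHF 299,095.12
Profit = CHF 299,095.12 − CHF 295,000.00

Profit: CHF 4,095.12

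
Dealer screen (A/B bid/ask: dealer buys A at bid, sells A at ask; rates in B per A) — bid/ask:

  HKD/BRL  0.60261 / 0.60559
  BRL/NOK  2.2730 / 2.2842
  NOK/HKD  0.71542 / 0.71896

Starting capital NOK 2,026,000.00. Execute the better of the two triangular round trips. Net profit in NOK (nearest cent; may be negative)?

Net profit: NOK 11,144.75

Best loop NOK → BRL → HKD → NOK:
NOK 2,026,000.00 ÷ 2.2842 (buy BRL at ask) = BRL 886,962.61
BRL 886,962.61 ÷ 0.60559 (buy HKD at ask) = HKD 1,464,625.59
HKD 1,464,625.59 ÷ 0.71896 (buy NOK at ask) = NOK 2,037,144.75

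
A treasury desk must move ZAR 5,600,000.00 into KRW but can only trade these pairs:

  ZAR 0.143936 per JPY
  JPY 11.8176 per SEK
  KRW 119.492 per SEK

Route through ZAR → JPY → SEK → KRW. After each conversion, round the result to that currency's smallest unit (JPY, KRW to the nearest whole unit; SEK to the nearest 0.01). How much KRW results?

KRW 393,394,376

ZAR 5,600,000.00 ÷ 0.143936 = JPY 38,906,181
JPY 38,906,181 ÷ 11.8176 = SEK 3,292,223.55
SEK 3,292,223.55 × 119.492 = KRW 393,394,376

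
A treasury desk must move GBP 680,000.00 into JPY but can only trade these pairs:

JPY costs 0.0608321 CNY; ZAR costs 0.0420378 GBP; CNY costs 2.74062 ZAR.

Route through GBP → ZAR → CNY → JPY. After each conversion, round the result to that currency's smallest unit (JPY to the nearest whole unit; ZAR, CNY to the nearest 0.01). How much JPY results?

GBP 680,000.00 ÷ 0.0420378 = ZAR 16,175,917.86
ZAR 16,175,917.86 ÷ 2.74062 = CNY 5,902,284.10
CNY 5,902,284.10 ÷ 0.0608321 = JPY 97,025,815

JPY 97,025,815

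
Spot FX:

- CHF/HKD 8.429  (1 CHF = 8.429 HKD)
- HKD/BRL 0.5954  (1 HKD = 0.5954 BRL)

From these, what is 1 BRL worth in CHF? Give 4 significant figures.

BRL/CHF = 0.1993

1 BRL ÷ 0.5954 = 1.67954 HKD
1.67954 HKD ÷ 8.429 = 0.199258 CHF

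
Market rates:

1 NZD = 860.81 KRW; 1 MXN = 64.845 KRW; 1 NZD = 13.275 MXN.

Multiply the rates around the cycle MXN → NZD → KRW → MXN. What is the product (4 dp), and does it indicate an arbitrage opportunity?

Around MXN → NZD → KRW → MXN: 1 ÷ 13.275 × 860.81 ÷ 64.845 = 0.999991
Product ≈ 1 (deviation 0.001%, within rounding noise).

1.0000 (no arbitrage)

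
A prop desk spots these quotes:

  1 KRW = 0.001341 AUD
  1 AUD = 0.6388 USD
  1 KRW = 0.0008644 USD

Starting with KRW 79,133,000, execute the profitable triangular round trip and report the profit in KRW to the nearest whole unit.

Profitable loop is KRW → USD → AUD → KRW:
KRW 79,133,000 × 0.0008644 = USD 68,402.57
USD 68,402.57 ÷ 0.6388 = AUD 107,079.78
AUD 107,079.78 ÷ 0.001341 = KRW 79,850,696
Profit = KRW 79,850,696 − KRW 79,133,000

Profit: KRW 717,696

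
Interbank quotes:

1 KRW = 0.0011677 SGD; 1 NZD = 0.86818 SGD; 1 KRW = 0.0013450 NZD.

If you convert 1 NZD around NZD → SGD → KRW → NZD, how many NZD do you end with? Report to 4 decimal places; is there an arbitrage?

Around NZD → SGD → KRW → NZD: 1 × 0.86818 ÷ 0.0011677 × 0.0013450 = 1.000002
Product ≈ 1 (deviation 0.000%, within rounding noise).

1.0000 (no arbitrage)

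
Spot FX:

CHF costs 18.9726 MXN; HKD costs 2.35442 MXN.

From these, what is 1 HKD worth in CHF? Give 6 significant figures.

HKD/CHF = 0.124096

1 HKD × 2.35442 = 2.35442 MXN
2.35442 MXN ÷ 18.9726 = 0.124096 CHF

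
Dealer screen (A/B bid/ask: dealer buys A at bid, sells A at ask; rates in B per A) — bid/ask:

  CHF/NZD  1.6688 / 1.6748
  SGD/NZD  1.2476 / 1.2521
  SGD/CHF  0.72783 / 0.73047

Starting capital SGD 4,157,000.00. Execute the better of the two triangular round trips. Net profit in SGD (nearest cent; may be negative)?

Net profit: SGD 82,260.01

Best loop SGD → NZD → CHF → SGD:
SGD 4,157,000.00 × 1.2476 (sell SGD at bid) = NZD 5,186,273.20
NZD 5,186,273.20 ÷ 1.6748 (buy CHF at ask) = CHF 3,096,652.26
CHF 3,096,652.26 ÷ 0.73047 (buy SGD at ask) = SGD 4,239,260.01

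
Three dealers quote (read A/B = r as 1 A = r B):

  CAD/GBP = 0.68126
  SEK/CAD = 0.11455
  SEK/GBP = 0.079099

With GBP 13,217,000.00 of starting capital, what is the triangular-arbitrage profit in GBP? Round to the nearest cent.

Profitable loop is GBP → CAD → SEK → GBP:
GBP 13,217,000.00 ÷ 0.68126 = CAD 19,400,816.13
CAD 19,400,816.13 ÷ 0.11455 = SEK 169,365,483.50
SEK 169,365,483.50 × 0.079099 = GBP 13,396,640.38
Profit = GBP 13,396,640.38 − GBP 13,217,000.00

Profit: GBP 179,640.38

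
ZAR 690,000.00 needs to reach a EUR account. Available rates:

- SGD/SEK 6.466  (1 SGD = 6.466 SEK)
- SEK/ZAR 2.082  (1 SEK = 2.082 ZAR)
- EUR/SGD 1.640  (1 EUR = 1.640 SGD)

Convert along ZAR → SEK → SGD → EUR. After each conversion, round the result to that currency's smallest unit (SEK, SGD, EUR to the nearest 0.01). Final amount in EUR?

ZAR 690,000.00 ÷ 2.082 = SEK 331,412.10
SEK 331,412.10 ÷ 6.466 = SGD 51,254.58
SGD 51,254.58 ÷ 1.640 = EUR 31,252.79

EUR 31,252.79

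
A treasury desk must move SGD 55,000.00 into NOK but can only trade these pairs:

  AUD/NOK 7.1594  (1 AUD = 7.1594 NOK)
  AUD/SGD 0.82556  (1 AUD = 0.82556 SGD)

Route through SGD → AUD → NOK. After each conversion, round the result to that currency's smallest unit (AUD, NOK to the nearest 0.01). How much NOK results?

SGD 55,000.00 ÷ 0.82556 = AUD 66,621.44
AUD 66,621.44 × 7.1594 = NOK 476,969.54

NOK 476,969.54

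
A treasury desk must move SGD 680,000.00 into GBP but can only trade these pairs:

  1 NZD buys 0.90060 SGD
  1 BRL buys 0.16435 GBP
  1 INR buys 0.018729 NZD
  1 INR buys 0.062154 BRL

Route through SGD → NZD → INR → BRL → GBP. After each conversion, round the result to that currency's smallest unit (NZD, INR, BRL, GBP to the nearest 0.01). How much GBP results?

SGD 680,000.00 ÷ 0.90060 = NZD 755,052.19
NZD 755,052.19 ÷ 0.018729 = INR 40,314,602.49
INR 40,314,602.49 × 0.062154 = BRL 2,505,713.80
BRL 2,505,713.80 × 0.16435 = GBP 411,814.06

GBP 411,814.06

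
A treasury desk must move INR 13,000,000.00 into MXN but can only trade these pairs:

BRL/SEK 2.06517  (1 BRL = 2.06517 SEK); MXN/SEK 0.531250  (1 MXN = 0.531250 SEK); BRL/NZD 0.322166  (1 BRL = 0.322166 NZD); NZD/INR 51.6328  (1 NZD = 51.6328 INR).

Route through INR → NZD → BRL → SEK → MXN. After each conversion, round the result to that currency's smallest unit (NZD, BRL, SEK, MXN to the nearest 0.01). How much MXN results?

INR 13,000,000.00 ÷ 51.6328 = NZD 251,777.94
NZD 251,777.94 ÷ 0.322166 = BRL 781,516.17
BRL 781,516.17 × 2.06517 = SEK 1,613,963.75
SEK 1,613,963.75 ÷ 0.531250 = MXN 3,038,049.41

MXN 3,038,049.41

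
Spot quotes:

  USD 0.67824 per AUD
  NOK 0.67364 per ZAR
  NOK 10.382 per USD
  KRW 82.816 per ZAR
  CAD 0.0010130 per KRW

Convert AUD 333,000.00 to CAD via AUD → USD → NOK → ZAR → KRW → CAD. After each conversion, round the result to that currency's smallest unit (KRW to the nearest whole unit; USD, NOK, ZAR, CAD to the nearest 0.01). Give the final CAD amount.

CAD 292,014.55

AUD 333,000.00 × 0.67824 = USD 225,853.92
USD 225,853.92 × 10.382 = NOK 2,344,815.40
NOK 2,344,815.40 ÷ 0.67364 = ZAR 3,480,813.79
ZAR 3,480,813.79 × 82.816 = KRW 288,267,075
KRW 288,267,075 × 0.0010130 = CAD 292,014.55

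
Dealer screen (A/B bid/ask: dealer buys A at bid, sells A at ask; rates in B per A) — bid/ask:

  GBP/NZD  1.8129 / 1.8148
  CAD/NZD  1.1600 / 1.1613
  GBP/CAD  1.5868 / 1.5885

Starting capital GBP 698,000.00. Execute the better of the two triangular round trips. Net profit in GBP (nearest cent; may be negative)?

Net profit: GBP 9,956.92

Best loop GBP → CAD → NZD → GBP:
GBP 698,000.00 × 1.5868 (sell GBP at bid) = CAD 1,107,586.40
CAD 1,107,586.40 × 1.1600 (sell CAD at bid) = NZD 1,284,800.22
NZD 1,284,800.22 ÷ 1.8148 (buy GBP at ask) = GBP 707,956.92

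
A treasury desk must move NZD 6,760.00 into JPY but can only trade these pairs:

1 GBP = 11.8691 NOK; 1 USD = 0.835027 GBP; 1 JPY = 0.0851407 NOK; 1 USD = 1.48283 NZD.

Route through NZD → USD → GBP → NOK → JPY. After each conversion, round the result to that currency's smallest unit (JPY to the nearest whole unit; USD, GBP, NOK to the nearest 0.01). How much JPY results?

JPY 530,684

NZD 6,760.00 ÷ 1.48283 = USD 4,558.85
USD 4,558.85 × 0.835027 = GBP 3,806.76
GBP 3,806.76 × 11.8691 = NOK 45,182.82
NOK 45,182.82 ÷ 0.0851407 = JPY 530,684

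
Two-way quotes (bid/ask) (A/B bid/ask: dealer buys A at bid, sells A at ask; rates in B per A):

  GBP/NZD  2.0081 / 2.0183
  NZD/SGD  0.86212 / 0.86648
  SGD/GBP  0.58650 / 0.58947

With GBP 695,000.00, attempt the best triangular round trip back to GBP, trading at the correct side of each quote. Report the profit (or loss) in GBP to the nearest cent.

Best loop GBP → NZD → SGD → GBP:
GBP 695,000.00 × 2.0081 (sell GBP at bid) = NZD 1,395,629.50
NZD 1,395,629.50 × 0.86212 (sell NZD at bid) = SGD 1,203,200.10
SGD 1,203,200.10 × 0.58650 (sell SGD at bid) = GBP 705,676.86

Net profit: GBP 10,676.86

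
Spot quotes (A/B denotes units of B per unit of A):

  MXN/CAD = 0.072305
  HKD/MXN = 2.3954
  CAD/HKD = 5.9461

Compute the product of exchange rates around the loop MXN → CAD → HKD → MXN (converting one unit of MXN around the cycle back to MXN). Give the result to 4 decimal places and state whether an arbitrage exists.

Around MXN → CAD → HKD → MXN: 1 × 0.072305 × 5.9461 × 2.3954 = 1.029861
Product > 1; profitable direction is MXN → CAD → HKD → MXN.

1.0299 (arbitrage exists)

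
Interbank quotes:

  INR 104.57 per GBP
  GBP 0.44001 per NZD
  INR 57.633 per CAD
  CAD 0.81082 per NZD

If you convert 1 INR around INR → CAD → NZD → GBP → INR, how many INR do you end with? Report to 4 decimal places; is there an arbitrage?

Around INR → CAD → NZD → GBP → INR: 1 ÷ 57.633 ÷ 0.81082 × 0.44001 × 104.57 = 0.984632
Product < 1; profitable direction is INR → GBP → NZD → CAD → INR.

0.9846 (arbitrage exists)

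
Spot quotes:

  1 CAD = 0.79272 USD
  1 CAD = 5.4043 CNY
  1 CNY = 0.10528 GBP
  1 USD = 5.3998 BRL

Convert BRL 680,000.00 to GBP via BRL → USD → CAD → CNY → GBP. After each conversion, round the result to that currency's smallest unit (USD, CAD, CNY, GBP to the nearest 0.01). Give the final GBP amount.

GBP 90,385.08

BRL 680,000.00 ÷ 5.3998 = USD 125,930.59
USD 125,930.59 ÷ 0.79272 = CAD 158,858.85
CAD 158,858.85 × 5.4043 = CNY 858,520.88
CNY 858,520.88 × 0.10528 = GBP 90,385.08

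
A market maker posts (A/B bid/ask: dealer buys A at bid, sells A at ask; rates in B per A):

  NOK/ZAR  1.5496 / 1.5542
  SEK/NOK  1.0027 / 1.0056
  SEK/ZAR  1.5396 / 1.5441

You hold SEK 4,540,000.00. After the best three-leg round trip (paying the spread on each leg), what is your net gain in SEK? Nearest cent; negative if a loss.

Best loop SEK → NOK → ZAR → SEK:
SEK 4,540,000.00 × 1.0027 (sell SEK at bid) = NOK 4,552,258.00
NOK 4,552,258.00 × 1.5496 (sell NOK at bid) = ZAR 7,054,179.00
ZAR 7,054,179.00 ÷ 1.5441 (buy SEK at ask) = SEK 4,568,472.89

Net profit: SEK 28,472.89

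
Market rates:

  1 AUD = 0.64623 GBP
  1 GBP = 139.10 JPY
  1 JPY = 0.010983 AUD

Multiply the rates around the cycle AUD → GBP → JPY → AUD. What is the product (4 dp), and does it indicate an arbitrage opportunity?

0.9873 (arbitrage exists)

Around AUD → GBP → JPY → AUD: 1 × 0.64623 × 139.10 × 0.010983 = 0.987268
Product < 1; profitable direction is AUD → JPY → GBP → AUD.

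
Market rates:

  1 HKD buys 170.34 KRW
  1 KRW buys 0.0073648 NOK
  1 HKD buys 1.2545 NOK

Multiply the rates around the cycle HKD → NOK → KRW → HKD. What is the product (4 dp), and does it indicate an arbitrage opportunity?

1.0000 (no arbitrage)

Around HKD → NOK → KRW → HKD: 1 × 1.2545 ÷ 0.0073648 ÷ 170.34 = 0.999984
Product ≈ 1 (deviation 0.002%, within rounding noise).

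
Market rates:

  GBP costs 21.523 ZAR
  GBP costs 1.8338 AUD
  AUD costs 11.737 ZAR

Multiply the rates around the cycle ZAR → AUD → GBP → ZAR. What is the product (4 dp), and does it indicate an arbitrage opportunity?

1.0000 (no arbitrage)

Around ZAR → AUD → GBP → ZAR: 1 ÷ 11.737 ÷ 1.8338 × 21.523 = 0.999986
Product ≈ 1 (deviation 0.001%, within rounding noise).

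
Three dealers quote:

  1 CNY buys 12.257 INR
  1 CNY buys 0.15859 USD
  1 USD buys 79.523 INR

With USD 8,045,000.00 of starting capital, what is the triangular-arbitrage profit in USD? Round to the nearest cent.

Profit: USD 232,713.99

Profitable loop is USD → INR → CNY → USD:
USD 8,045,000.00 × 79.523 = INR 639,762,535.00
INR 639,762,535.00 ÷ 12.257 = CNY 52,195,686.95
CNY 52,195,686.95 × 0.15859 = USD 8,277,713.99
Profit = USD 8,277,713.99 − USD 8,045,000.00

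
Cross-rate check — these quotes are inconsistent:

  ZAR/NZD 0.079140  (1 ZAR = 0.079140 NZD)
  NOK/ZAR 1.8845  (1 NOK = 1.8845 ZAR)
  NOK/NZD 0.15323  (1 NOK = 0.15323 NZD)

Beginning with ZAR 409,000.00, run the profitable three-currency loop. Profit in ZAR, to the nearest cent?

Profit: ZAR 11,218.26

Profitable loop is ZAR → NOK → NZD → ZAR:
ZAR 409,000.00 ÷ 1.8845 = NOK 217,033.70
NOK 217,033.70 × 0.15323 = NZD 33,256.07
NZD 33,256.07 ÷ 0.079140 = ZAR 420,218.26
Profit = ZAR 420,218.26 − ZAR 409,000.00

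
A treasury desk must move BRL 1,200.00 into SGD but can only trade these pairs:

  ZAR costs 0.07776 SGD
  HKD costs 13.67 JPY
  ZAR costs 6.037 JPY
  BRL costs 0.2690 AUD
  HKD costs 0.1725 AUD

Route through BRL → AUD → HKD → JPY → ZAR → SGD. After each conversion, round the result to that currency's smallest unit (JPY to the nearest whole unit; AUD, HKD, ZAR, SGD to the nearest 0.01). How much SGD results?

BRL 1,200.00 × 0.2690 = AUD 322.80
AUD 322.80 ÷ 0.1725 = HKD 1,871.30
HKD 1,871.30 × 13.67 = JPY 25,581
JPY 25,581 ÷ 6.037 = ZAR 4,237.37
ZAR 4,237.37 × 0.07776 = SGD 329.50

SGD 329.50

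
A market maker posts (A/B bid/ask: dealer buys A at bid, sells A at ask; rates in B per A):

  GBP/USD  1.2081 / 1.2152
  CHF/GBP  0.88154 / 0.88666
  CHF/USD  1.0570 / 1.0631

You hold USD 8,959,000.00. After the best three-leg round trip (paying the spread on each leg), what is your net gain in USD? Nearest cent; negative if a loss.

Net profit: USD 15,914.63

Best loop USD → CHF → GBP → USD:
USD 8,959,000.00 ÷ 1.0631 (buy CHF at ask) = CHF 8,427,241.09
CHF 8,427,241.09 × 0.88154 (sell CHF at bid) = GBP 7,428,950.11
GBP 7,428,950.11 × 1.2081 (sell GBP at bid) = USD 8,974,914.63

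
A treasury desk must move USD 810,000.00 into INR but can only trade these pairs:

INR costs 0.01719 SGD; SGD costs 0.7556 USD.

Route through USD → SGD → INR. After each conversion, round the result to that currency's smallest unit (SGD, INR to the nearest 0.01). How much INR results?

USD 810,000.00 ÷ 0.7556 = SGD 1,071,995.76
SGD 1,071,995.76 ÷ 0.01719 = INR 62,361,591.62

INR 62,361,591.62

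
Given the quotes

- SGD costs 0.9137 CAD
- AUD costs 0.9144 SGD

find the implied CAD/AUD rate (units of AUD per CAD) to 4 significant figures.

1 CAD ÷ 0.9137 = 1.09445 SGD
1.09445 SGD ÷ 0.9144 = 1.19691 AUD

CAD/AUD = 1.197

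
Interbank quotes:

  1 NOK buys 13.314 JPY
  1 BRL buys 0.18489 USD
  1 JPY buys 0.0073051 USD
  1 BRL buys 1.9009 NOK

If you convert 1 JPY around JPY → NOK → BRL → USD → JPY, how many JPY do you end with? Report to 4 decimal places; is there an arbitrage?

Around JPY → NOK → BRL → USD → JPY: 1 ÷ 13.314 ÷ 1.9009 × 0.18489 ÷ 0.0073051 = 1.000045
Product ≈ 1 (deviation 0.004%, within rounding noise).

1.0000 (no arbitrage)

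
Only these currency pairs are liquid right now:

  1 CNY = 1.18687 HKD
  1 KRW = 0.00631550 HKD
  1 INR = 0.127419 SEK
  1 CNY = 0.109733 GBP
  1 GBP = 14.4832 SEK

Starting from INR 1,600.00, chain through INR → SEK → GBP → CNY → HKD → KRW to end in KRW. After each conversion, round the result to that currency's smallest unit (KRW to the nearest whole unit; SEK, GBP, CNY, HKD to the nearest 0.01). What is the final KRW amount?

INR 1,600.00 × 0.127419 = SEK 203.87
SEK 203.87 ÷ 14.4832 = GBP 14.08
GBP 14.08 ÷ 0.109733 = CNY 128.31
CNY 128.31 × 1.18687 = HKD 152.29
HKD 152.29 ÷ 0.00631550 = KRW 24,114

KRW 24,114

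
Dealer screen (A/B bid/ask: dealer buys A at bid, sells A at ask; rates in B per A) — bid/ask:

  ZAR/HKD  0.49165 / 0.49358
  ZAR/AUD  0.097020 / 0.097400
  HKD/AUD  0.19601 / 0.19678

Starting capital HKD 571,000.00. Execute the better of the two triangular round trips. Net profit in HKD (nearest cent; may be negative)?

Net result: HKD -627.12 (no profitable arbitrage after spreads)

Best loop HKD → ZAR → AUD → HKD:
HKD 571,000.00 ÷ 0.49358 (buy ZAR at ask) = ZAR 1,156,854.01
ZAR 1,156,854.01 × 0.097020 (sell ZAR at bid) = AUD 112,237.98
AUD 112,237.98 ÷ 0.19678 (buy HKD at ask) = HKD 570,372.88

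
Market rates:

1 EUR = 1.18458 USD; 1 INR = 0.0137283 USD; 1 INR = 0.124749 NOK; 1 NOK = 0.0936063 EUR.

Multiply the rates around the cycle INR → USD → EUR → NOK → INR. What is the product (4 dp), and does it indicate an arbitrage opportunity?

0.9925 (arbitrage exists)

Around INR → USD → EUR → NOK → INR: 1 × 0.0137283 ÷ 1.18458 ÷ 0.0936063 ÷ 0.124749 = 0.992454
Product < 1; profitable direction is INR → NOK → EUR → USD → INR.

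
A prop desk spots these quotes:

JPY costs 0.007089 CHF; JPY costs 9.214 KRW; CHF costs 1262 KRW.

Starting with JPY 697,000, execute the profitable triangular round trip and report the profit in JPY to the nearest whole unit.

Profitable loop is JPY → KRW → CHF → JPY:
JPY 697,000 × 9.214 = KRW 6,422,158
KRW 6,422,158 ÷ 1262 = CHF 5,088.87
CHF 5,088.87 ÷ 0.007089 = JPY 717,855
Profit = JPY 717,855 − JPY 697,000

Profit: JPY 20,855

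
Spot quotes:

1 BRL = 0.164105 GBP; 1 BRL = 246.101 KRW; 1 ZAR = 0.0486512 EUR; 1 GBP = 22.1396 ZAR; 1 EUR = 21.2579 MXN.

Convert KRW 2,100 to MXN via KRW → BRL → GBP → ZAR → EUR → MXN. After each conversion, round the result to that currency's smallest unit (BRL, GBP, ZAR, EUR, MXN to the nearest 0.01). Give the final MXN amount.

MXN 32.10

KRW 2,100 ÷ 246.101 = BRL 8.53
BRL 8.53 × 0.164105 = GBP 1.40
GBP 1.40 × 22.1396 = ZAR 31.00
ZAR 31.00 × 0.0486512 = EUR 1.51
EUR 1.51 × 21.2579 = MXN 32.10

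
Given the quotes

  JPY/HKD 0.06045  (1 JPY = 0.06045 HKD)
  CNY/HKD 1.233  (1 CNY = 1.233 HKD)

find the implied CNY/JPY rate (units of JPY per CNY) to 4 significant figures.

CNY/JPY = 20.40

1 CNY × 1.233 = 1.233 HKD
1.233 HKD ÷ 0.06045 = 20.397 JPY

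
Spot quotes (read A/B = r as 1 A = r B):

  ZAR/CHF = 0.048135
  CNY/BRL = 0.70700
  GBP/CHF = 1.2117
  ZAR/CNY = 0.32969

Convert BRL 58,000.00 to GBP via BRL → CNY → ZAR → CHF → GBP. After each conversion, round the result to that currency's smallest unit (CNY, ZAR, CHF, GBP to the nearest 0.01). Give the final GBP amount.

BRL 58,000.00 ÷ 0.70700 = CNY 82,036.78
CNY 82,036.78 ÷ 0.32969 = ZAR 248,830.05
ZAR 248,830.05 × 0.048135 = CHF 11,977.43
CHF 11,977.43 ÷ 1.2117 = GBP 9,884.81

GBP 9,884.81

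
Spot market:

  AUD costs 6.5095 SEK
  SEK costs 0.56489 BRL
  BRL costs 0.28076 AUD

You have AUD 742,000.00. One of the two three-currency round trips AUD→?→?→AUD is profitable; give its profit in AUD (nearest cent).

Profit: AUD 24,038.61

Profitable loop is AUD → SEK → BRL → AUD:
AUD 742,000.00 × 6.5095 = SEK 4,830,049.00
SEK 4,830,049.00 × 0.56489 = BRL 2,728,446.38
BRL 2,728,446.38 × 0.28076 = AUD 766,038.61
Profit = AUD 766,038.61 − AUD 742,000.00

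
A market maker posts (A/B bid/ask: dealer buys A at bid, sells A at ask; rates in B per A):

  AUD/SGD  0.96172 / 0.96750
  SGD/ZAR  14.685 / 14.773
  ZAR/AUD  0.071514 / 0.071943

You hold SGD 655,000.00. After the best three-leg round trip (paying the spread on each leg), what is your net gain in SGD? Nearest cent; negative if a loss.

Net profit: SGD 6,538.26

Best loop SGD → ZAR → AUD → SGD:
SGD 655,000.00 × 14.685 (sell SGD at bid) = ZAR 9,618,675.00
ZAR 9,618,675.00 × 0.071514 (sell ZAR at bid) = AUD 687,869.92
AUD 687,869.92 × 0.96172 (sell AUD at bid) = SGD 661,538.26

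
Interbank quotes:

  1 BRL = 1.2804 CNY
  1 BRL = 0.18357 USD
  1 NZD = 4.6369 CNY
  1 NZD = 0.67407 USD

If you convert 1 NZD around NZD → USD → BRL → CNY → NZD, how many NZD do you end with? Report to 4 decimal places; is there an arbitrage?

1.0140 (arbitrage exists)

Around NZD → USD → BRL → CNY → NZD: 1 × 0.67407 ÷ 0.18357 × 1.2804 ÷ 4.6369 = 1.013961
Product > 1; profitable direction is NZD → USD → BRL → CNY → NZD.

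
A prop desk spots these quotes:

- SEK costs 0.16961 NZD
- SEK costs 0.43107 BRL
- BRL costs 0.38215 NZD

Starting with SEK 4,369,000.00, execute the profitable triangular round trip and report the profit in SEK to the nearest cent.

Profit: SEK 129,335.42

Profitable loop is SEK → NZD → BRL → SEK:
SEK 4,369,000.00 × 0.16961 = NZD 741,026.09
NZD 741,026.09 ÷ 0.38215 = BRL 1,939,097.45
BRL 1,939,097.45 ÷ 0.43107 = SEK 4,498,335.42
Profit = SEK 4,498,335.42 − SEK 4,369,000.00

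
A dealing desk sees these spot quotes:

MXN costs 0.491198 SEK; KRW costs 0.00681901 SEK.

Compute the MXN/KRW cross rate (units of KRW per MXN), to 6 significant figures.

1 MXN × 0.491198 = 0.491198 SEK
0.491198 SEK ÷ 0.00681901 = 72.0336 KRW

MXN/KRW = 72.0336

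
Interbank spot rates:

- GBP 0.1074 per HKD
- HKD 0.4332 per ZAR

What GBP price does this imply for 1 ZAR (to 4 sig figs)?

1 ZAR × 0.4332 = 0.4332 HKD
0.4332 HKD × 0.1074 = 0.0465257 GBP

ZAR/GBP = 0.04653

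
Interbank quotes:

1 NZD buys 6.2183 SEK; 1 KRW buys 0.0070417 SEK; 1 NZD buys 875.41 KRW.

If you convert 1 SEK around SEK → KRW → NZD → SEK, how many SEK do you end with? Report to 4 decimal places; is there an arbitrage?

Around SEK → KRW → NZD → SEK: 1 ÷ 0.0070417 ÷ 875.41 × 6.2183 = 1.008748
Product > 1; profitable direction is SEK → KRW → NZD → SEK.

1.0087 (arbitrage exists)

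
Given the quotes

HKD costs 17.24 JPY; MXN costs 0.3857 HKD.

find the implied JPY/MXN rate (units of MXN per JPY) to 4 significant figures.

JPY/MXN = 0.1504

1 JPY ÷ 17.24 = 0.0580046 HKD
0.0580046 HKD ÷ 0.3857 = 0.150388 MXN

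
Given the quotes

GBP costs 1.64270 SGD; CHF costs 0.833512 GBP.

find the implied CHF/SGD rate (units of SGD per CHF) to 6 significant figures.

1 CHF × 0.833512 = 0.833512 GBP
0.833512 GBP × 1.64270 = 1.36921 SGD

CHF/SGD = 1.36921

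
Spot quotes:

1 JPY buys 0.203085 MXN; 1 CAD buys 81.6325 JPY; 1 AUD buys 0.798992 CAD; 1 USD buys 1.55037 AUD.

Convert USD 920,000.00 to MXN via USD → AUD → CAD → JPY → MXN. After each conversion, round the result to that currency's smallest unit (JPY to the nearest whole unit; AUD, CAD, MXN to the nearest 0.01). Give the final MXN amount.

USD 920,000.00 × 1.55037 = AUD 1,426,340.40
AUD 1,426,340.40 × 0.798992 = CAD 1,139,634.57
CAD 1,139,634.57 × 81.6325 = JPY 93,031,219
JPY 93,031,219 × 0.203085 = MXN 18,893,245.11

MXN 18,893,245.11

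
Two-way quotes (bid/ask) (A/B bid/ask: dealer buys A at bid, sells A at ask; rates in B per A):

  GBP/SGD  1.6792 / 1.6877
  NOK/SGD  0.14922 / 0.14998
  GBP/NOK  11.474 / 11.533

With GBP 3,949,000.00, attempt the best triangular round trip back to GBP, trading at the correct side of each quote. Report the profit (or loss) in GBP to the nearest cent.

Net profit: GBP 57,210.50

Best loop GBP → NOK → SGD → GBP:
GBP 3,949,000.00 × 11.474 (sell GBP at bid) = NOK 45,310,826.00
NOK 45,310,826.00 × 0.14922 (sell NOK at bid) = SGD 6,761,281.46
SGD 6,761,281.46 ÷ 1.6877 (buy GBP at ask) = GBP 4,006,210.50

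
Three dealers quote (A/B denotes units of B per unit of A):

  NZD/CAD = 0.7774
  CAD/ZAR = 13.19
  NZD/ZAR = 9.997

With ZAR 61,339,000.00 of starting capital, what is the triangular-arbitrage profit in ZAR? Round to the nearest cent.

Profit: ZAR 1,576,308.61

Profitable loop is ZAR → NZD → CAD → ZAR:
ZAR 61,339,000.00 ÷ 9.997 = NZD 6,135,740.72
NZD 6,135,740.72 × 0.7774 = CAD 4,769,924.84
CAD 4,769,924.84 × 13.19 = ZAR 62,915,308.61
Profit = ZAR 62,915,308.61 − ZAR 61,339,000.00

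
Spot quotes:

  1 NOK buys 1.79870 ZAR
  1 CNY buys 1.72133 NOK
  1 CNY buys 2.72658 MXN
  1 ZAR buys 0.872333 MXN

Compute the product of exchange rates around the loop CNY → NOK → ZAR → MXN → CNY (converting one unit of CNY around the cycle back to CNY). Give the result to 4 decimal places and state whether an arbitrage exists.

Around CNY → NOK → ZAR → MXN → CNY: 1 × 1.72133 × 1.79870 × 0.872333 ÷ 2.72658 = 0.990574
Product < 1; profitable direction is CNY → MXN → ZAR → NOK → CNY.

0.9906 (arbitrage exists)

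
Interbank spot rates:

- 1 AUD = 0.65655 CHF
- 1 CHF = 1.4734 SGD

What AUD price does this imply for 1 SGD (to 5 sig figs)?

SGD/AUD = 1.0337

1 SGD ÷ 1.4734 = 0.678702 CHF
0.678702 CHF ÷ 0.65655 = 1.03374 AUD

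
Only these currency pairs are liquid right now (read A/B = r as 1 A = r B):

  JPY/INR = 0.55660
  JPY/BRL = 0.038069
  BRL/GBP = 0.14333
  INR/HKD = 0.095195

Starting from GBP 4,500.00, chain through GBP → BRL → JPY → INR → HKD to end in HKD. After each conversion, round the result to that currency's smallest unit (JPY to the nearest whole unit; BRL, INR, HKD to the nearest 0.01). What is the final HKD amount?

GBP 4,500.00 ÷ 0.14333 = BRL 31,396.08
BRL 31,396.08 ÷ 0.038069 = JPY 824,715
JPY 824,715 × 0.55660 = INR 459,036.37
INR 459,036.37 × 0.095195 = HKD 43,697.97

HKD 43,697.97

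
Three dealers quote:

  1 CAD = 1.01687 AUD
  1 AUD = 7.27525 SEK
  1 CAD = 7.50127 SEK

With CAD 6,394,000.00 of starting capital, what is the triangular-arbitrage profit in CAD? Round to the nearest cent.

Profit: CAD 89,269.47

Profitable loop is CAD → SEK → AUD → CAD:
CAD 6,394,000.00 × 7.50127 = SEK 47,963,120.38
SEK 47,963,120.38 ÷ 7.27525 = AUD 6,592,642.23
AUD 6,592,642.23 ÷ 1.01687 = CAD 6,483,269.47
Profit = CAD 6,483,269.47 − CAD 6,394,000.00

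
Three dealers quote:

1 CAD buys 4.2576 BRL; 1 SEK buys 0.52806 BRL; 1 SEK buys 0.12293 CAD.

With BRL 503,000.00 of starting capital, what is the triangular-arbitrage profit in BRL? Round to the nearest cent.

Profitable loop is BRL → CAD → SEK → BRL:
BRL 503,000.00 ÷ 4.2576 = CAD 118,141.68
CAD 118,141.68 ÷ 0.12293 = SEK 961,048.37
SEK 961,048.37 × 0.52806 = BRL 507,491.20
Profit = BRL 507,491.20 − BRL 503,000.00

Profit: BRL 4,491.20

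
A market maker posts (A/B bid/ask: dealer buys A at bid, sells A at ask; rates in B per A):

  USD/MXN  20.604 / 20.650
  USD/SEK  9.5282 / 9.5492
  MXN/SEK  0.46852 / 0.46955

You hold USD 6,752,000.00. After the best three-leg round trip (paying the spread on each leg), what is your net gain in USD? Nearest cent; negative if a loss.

Best loop USD → MXN → SEK → USD:
USD 6,752,000.00 × 20.604 (sell USD at bid) = MXN 139,118,208.00
MXN 139,118,208.00 × 0.46852 (sell MXN at bid) = SEK 65,179,662.81
SEK 65,179,662.81 ÷ 9.5492 (buy USD at ask) = USD 6,825,667.37

Net profit: USD 73,667.37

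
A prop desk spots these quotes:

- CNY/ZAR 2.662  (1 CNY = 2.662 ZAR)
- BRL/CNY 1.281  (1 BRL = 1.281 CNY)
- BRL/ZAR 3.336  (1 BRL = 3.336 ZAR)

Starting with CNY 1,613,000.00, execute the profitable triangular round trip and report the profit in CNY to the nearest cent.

Profit: CNY 35,790.61

Profitable loop is CNY → ZAR → BRL → CNY:
CNY 1,613,000.00 × 2.662 = ZAR 4,293,806.00
ZAR 4,293,806.00 ÷ 3.336 = BRL 1,287,112.11
BRL 1,287,112.11 × 1.281 = CNY 1,648,790.61
Profit = CNY 1,648,790.61 − CNY 1,613,000.00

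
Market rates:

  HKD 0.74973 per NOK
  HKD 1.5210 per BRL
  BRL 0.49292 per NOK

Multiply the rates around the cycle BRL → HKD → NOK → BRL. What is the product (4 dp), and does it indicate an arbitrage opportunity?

Around BRL → HKD → NOK → BRL: 1 × 1.5210 ÷ 0.74973 × 0.49292 = 1.000002
Product ≈ 1 (deviation 0.000%, within rounding noise).

1.0000 (no arbitrage)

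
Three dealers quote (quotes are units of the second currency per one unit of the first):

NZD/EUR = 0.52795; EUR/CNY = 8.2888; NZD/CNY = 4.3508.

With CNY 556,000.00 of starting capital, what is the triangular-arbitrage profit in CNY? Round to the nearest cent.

Profit: CNY 3,229.57

Profitable loop is CNY → NZD → EUR → CNY:
CNY 556,000.00 ÷ 4.3508 = NZD 127,792.59
NZD 127,792.59 × 0.52795 = EUR 67,468.10
EUR 67,468.10 × 8.2888 = CNY 559,229.57
Profit = CNY 559,229.57 − CNY 556,000.00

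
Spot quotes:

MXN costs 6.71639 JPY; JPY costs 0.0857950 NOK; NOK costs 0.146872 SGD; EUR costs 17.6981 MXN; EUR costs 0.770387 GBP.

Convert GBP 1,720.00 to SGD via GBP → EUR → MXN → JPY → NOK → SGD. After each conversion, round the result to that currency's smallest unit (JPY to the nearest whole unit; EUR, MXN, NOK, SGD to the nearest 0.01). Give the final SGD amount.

GBP 1,720.00 ÷ 0.770387 = EUR 2,232.64
EUR 2,232.64 × 17.6981 = MXN 39,513.49
MXN 39,513.49 × 6.71639 = JPY 265,388
JPY 265,388 × 0.0857950 = NOK 22,768.96
NOK 22,768.96 × 0.146872 = SGD 3,344.12

SGD 3,344.12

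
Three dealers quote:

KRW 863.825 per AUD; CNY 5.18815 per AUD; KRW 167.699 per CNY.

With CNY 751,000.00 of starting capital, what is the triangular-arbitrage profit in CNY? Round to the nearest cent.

Profit: CNY 5,409.83

Profitable loop is CNY → KRW → AUD → CNY:
CNY 751,000.00 × 167.699 = KRW 125,941,949
KRW 125,941,949 ÷ 863.825 = AUD 145,795.68
AUD 145,795.68 × 5.18815 = CNY 756,409.83
Profit = CNY 756,409.83 − CNY 751,000.00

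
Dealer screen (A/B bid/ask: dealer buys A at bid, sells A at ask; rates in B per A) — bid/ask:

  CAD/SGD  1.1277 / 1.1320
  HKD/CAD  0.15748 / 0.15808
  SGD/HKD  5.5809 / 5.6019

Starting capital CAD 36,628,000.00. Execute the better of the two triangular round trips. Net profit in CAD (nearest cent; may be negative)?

Net result: CAD -89,181.55 (no profitable arbitrage after spreads)

Best loop CAD → HKD → SGD → CAD:
CAD 36,628,000.00 ÷ 0.15808 (buy HKD at ask) = HKD 231,705,465.59
HKD 231,705,465.59 ÷ 5.6019 (buy SGD at ask) = SGD 41,361,942.48
SGD 41,361,942.48 ÷ 1.1320 (buy CAD at ask) = CAD 36,538,818.45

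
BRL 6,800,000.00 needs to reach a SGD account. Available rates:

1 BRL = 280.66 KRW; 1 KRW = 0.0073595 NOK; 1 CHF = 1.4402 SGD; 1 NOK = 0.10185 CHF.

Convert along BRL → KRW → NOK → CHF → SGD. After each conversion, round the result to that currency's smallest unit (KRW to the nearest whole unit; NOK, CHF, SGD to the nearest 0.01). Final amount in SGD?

SGD 2,060,257.88

BRL 6,800,000.00 × 280.66 = KRW 1,908,488,000
KRW 1,908,488,000 × 0.0073595 = NOK 14,045,517.44
NOK 14,045,517.44 × 0.10185 = CHF 1,430,535.95
CHF 1,430,535.95 × 1.4402 = SGD 2,060,257.88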